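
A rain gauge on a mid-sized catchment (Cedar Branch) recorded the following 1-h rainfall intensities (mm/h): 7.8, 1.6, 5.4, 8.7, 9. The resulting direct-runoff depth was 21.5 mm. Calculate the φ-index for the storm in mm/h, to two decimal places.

Only the 4 blocks with intensity above φ contribute runoff: 7.8, 5.4, 8.7, 9 mm/h.
Σ(I−φ)·Δt = d  ⇒  (7.8+5.4+8.7+9 − 4φ)·1 = 21.5
φ = (30.90 − 21.5/1) / 4 = 2.35 mm/h.

φ ≈ 2.35 mm/h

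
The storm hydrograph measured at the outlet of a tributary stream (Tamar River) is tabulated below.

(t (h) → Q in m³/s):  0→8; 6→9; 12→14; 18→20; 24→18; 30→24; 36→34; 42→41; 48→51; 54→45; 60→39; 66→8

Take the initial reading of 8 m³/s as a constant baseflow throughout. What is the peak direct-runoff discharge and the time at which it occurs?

Subtracting baseflow gives direct-runoff ordinates: 0.0, 1.0, 6.0, 12.0, 10.0, 16.0, 26.0, 33.0, 43.0, 37.0, 31.0, 0.0 m³/s.
The maximum is 43.0 m³/s, occurring at the reading for t = 48 h.

Q_p = 43.0 m³/s at t = 48 h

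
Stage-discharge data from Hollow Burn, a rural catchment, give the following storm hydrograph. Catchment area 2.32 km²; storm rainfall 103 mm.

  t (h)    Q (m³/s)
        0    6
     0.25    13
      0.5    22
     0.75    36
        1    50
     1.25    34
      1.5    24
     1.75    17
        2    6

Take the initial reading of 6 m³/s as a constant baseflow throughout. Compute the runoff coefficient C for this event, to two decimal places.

C ≈ 0.58

ΣQ_DR = 154.0 m³/s; V = ΣQ_DR·Δt = 1.386 × 10^5 m³.
Runoff depth d = V / A = 59.74 mm.
C = d / P = 59.74 / 103 = 0.58.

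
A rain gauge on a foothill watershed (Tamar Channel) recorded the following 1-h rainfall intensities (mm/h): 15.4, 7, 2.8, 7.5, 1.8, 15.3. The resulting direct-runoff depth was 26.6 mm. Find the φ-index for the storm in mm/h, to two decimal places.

φ ≈ 4.65 mm/h

Only the 4 blocks with intensity above φ contribute runoff: 15.4, 7, 7.5, 15.3 mm/h.
Σ(I−φ)·Δt = d  ⇒  (15.4+7+7.5+15.3 − 4φ)·1 = 26.6
φ = (45.20 − 26.6/1) / 4 = 4.65 mm/h.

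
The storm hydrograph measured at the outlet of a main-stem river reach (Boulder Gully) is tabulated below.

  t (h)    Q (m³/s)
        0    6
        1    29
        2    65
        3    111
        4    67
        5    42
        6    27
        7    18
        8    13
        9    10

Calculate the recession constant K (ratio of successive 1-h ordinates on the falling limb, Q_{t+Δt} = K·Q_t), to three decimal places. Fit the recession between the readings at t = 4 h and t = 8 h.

Using the recession-limb readings at t = 4 h and t = 8 h: Q falls from 67 to 13 m³/s over 4 intervals.
K = (Q₂/Q₁)^(1/4) = (13/67)^(1/4) = 0.664.

K ≈ 0.664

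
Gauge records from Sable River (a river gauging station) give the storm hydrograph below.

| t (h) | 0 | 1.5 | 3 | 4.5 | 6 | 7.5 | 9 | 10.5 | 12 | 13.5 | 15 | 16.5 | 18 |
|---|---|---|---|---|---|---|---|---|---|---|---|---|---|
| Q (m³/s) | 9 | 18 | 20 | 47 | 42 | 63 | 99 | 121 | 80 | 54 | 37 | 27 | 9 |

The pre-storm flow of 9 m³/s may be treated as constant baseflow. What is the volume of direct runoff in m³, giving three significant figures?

V ≈ 2.75 × 10^6 m³

Direct-runoff ordinates (Q − Q_b): 0.0, 9.0, 11.0, 38.0, 33.0, 54.0, 90.0, 112.0, 71.0, 45.0, 28.0, 18.0, 0.0 m³/s.
ΣQ_DR = 509.0 m³/s.
With Δt = 1.5 h = 5400 s, V = ΣQ_DR · Δt = 509.0 × 5400 = 2.75 × 10^6 m³.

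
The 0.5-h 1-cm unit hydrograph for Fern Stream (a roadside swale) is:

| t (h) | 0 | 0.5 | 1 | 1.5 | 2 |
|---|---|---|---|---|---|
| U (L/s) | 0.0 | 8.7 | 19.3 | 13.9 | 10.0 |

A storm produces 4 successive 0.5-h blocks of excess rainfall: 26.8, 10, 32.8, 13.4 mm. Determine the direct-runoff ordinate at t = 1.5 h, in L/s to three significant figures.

Q ≈ 85.1 L/s

By discrete convolution, Q_j = Σ (P_i / 10 mm) · U_{j−i}.
At t = 1.5 h (j=3): Q = (26.8/10)·13.9 + (10/10)·19.3 + (32.8/10)·8.7 + (13.4/10)·0.0 = 85.1 L/s.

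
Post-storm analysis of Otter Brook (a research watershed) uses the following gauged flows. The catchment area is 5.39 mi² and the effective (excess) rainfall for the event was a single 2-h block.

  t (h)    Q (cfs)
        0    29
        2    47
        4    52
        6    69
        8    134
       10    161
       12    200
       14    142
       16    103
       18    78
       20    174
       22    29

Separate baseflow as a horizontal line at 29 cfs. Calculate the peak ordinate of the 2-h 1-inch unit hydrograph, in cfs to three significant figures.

Direct runoff: 0.0, 18.0, 23.0, 40.0, 105.0, 132.0, 171.0, 113.0, 74.0, 49.0, 145.0, 0.0 cfs; ΣQ_DR = 870.0 cfs, peak = 171.0 cfs.
Runoff depth d = ΣQ_DR·Δt / A = 870.0 × 7200 / (5.39 mi²) = 0.5002 in.
The 1-inch UH is the DRH scaled by (1 in)/d, so U_p = 171.0 × 1/0.5002 = 342 cfs.

U_p ≈ 342 cfs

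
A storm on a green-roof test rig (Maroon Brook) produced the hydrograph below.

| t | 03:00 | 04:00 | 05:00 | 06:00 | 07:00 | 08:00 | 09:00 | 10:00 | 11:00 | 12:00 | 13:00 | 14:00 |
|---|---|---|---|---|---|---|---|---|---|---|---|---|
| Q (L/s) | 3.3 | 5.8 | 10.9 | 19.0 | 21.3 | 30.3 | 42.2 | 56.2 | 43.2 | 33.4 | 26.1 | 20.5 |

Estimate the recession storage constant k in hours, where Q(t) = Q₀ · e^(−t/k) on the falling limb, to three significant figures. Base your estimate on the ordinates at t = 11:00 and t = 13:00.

k ≈ 3.97 h

On the falling limb, Q drops from 43.2 to 26.1 L/s between t = 11:00 and t = 13:00 (Δt = 2 h).
k = −Δt / ln(Q₂/Q₁) = −2 / ln(26.1/43.2) = 3.97 h.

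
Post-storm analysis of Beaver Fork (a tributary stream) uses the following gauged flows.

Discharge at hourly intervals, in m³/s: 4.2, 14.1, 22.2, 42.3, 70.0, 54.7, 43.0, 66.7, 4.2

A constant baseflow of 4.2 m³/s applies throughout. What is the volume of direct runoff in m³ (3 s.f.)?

V ≈ 1.02 × 10^6 m³

Direct-runoff ordinates (Q − Q_b): 0.0, 9.9, 18.0, 38.1, 65.8, 50.5, 38.8, 62.5, 0.0 m³/s.
ΣQ_DR = 283.6 m³/s.
With Δt = 1 h = 3600 s, V = ΣQ_DR · Δt = 283.6 × 3600 = 1.02 × 10^6 m³.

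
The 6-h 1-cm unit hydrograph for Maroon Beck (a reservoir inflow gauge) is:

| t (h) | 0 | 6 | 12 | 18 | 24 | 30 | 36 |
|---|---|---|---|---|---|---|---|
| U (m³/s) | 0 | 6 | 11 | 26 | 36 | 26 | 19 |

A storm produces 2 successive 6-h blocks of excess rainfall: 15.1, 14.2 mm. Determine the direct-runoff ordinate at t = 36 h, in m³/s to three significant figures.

Q ≈ 65.6 m³/s

By discrete convolution, Q_j = Σ (P_i / 10 mm) · U_{j−i}.
At t = 36 h (j=6): Q = (15.1/10)·19 + (14.2/10)·26 = 65.6 m³/s.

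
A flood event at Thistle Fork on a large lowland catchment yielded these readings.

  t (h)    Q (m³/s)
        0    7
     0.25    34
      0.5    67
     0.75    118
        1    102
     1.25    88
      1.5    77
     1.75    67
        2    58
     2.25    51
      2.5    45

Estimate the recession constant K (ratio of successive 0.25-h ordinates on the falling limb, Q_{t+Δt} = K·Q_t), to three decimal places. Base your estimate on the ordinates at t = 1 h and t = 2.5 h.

K ≈ 0.873

Using the recession-limb readings at t = 1 h and t = 2.5 h: Q falls from 102 to 45 m³/s over 6 intervals.
K = (Q₂/Q₁)^(1/6) = (45/102)^(1/6) = 0.873.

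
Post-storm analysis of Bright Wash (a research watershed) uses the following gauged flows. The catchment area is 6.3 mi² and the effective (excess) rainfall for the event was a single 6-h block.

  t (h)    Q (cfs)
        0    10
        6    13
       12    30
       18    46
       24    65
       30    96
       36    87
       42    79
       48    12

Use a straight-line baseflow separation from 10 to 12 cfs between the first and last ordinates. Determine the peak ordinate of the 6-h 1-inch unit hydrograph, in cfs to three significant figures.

Direct runoff: 0.00, 2.75, 19.50, 35.25, 54.00, 84.75, 75.50, 67.25, 0.00 cfs; ΣQ_DR = 339.0 cfs, peak = 84.75 cfs.
Runoff depth d = ΣQ_DR·Δt / A = 339.0 × 21600 / (6.3 mi²) = 0.5003 in.
The 1-inch UH is the DRH scaled by (1 in)/d, so U_p = 84.75 × 1/0.5003 = 169 cfs.

U_p ≈ 169 cfs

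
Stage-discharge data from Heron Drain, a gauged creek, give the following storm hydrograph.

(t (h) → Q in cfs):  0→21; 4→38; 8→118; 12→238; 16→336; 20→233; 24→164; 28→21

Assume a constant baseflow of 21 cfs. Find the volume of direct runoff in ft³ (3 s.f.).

V ≈ 1.44 × 10^7 ft³

Direct-runoff ordinates (Q − Q_b): 0.0, 17.0, 97.0, 217.0, 315.0, 212.0, 143.0, 0.0 cfs.
ΣQ_DR = 1001 cfs.
With Δt = 4 h = 14400 s, V = ΣQ_DR · Δt = 1001 × 14400 = 1.44 × 10^7 ft³.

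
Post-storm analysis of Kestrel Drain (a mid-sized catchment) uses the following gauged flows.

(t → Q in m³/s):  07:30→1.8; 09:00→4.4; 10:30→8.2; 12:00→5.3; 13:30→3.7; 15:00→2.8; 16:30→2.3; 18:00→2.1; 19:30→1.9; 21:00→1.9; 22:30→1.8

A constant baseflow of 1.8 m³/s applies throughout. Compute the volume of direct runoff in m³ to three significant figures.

V ≈ 88600 m³

Direct-runoff ordinates (Q − Q_b): 0.0, 2.6, 6.4, 3.5, 1.9, 1.0, 0.5, 0.3, 0.1, 0.1, 0.0 m³/s.
ΣQ_DR = 16.40 m³/s.
With Δt = 1.5 h = 5400 s, V = ΣQ_DR · Δt = 16.40 × 5400 = 88600 m³.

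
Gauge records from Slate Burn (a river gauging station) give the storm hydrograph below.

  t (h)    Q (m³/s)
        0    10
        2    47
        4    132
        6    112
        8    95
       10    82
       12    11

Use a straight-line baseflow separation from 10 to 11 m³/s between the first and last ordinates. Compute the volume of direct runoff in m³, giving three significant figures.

Direct-runoff ordinates (Q − Q_b): 0.00, 36.83, 121.67, 101.50, 84.33, 71.17, 0.00 m³/s.
ΣQ_DR = 415.5 m³/s.
With Δt = 2 h = 7200 s, V = ΣQ_DR · Δt = 415.5 × 7200 = 2.99 × 10^6 m³.

V ≈ 2.99 × 10^6 m³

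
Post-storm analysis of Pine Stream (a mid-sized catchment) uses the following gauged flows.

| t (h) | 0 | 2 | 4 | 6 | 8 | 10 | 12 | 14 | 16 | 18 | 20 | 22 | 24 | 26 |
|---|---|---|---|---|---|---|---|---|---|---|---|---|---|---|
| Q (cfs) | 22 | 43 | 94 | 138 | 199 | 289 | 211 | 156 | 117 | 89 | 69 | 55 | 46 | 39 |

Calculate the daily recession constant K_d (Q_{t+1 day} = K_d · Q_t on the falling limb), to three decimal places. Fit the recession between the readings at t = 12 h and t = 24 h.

Between t = 12 h and t = 24 h the flow falls from 211 to 46 cfs over 6×2 h = 12 h.
Per-interval ratio K = (46/211)^(1/6) = 0.7758; K_d = K^(24/2) = 0.048.

K_d ≈ 0.048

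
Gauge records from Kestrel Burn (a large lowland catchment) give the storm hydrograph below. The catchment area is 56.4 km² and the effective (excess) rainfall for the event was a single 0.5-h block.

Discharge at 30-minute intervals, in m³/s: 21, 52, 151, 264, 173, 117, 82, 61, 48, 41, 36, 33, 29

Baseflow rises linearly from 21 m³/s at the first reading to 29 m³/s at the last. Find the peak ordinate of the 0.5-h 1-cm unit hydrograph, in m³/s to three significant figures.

Direct runoff: 0.00, 30.33, 128.67, 241.00, 149.33, 92.67, 57.00, 35.33, 21.67, 14.00, 8.33, 4.67, 0.00 m³/s; ΣQ_DR = 783.0 m³/s, peak = 241.00 m³/s.
Runoff depth d = ΣQ_DR·Δt / A = 783.0 × 1800 / (56.4 km²) = 24.99 mm.
The 1-cm UH is the DRH scaled by (10 mm)/d, so U_p = 241.00 × 10/24.99 = 96.4 m³/s.

U_p ≈ 96.4 m³/s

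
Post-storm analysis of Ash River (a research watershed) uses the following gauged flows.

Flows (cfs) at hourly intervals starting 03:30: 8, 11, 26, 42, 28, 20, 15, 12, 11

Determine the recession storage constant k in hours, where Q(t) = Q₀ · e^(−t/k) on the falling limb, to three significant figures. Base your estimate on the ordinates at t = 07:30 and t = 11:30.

k ≈ 4.28 h

On the falling limb, Q drops from 28 to 11 cfs between t = 07:30 and t = 11:30 (Δt = 4 h).
k = −Δt / ln(Q₂/Q₁) = −4 / ln(11/28) = 4.28 h.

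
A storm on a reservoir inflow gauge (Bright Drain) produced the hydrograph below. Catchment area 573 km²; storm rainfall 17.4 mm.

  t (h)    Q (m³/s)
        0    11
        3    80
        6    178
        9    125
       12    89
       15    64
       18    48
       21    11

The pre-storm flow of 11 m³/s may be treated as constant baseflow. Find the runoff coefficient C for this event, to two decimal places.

ΣQ_DR = 518.0 m³/s; V = ΣQ_DR·Δt = 5.594 × 10^6 m³.
Runoff depth d = V / A = 9.763 mm.
C = d / P = 9.763 / 17.4 = 0.56.

C ≈ 0.56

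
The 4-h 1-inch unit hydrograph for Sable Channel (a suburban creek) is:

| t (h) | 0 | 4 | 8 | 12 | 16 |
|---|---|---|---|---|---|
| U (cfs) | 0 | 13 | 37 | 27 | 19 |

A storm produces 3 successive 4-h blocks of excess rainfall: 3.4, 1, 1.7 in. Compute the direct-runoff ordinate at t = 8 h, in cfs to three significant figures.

Q ≈ 139 cfs

By discrete convolution, Q_j = Σ (P_i / 1 in) · U_{j−i}.
At t = 8 h (j=2): Q = (3.4/1)·37 + (1/1)·13 + (1.7/1)·0 = 139 cfs.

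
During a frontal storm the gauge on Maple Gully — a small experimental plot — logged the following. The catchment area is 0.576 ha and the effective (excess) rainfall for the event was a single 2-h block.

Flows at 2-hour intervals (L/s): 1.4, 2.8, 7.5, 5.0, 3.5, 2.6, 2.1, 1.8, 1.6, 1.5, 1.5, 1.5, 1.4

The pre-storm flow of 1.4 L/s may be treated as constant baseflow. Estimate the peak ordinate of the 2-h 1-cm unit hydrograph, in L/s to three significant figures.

U_p ≈ 3.05 L/s

Direct runoff: 0.0, 1.4, 6.1, 3.6, 2.1, 1.2, 0.7, 0.4, 0.2, 0.1, 0.1, 0.1, 0.0 L/s; ΣQ_DR = 16.00 L/s, peak = 6.1 L/s.
Runoff depth d = ΣQ_DR·Δt / A = 16.00 × 7200 / (0.576 ha) = 20.00 mm.
The 1-cm UH is the DRH scaled by (10 mm)/d, so U_p = 6.1 × 10/20.00 = 3.05 L/s.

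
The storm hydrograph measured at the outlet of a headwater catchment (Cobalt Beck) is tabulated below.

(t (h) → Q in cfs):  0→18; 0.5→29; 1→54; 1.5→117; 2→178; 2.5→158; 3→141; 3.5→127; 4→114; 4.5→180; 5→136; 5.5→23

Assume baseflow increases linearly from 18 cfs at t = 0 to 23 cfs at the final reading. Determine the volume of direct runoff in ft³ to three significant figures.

V ≈ 1.85 × 10^6 ft³

Direct-runoff ordinates (Q − Q_b): 0.00, 10.55, 35.09, 97.64, 158.18, 137.73, 120.27, 105.82, 92.36, 157.91, 113.45, 0.00 cfs.
ΣQ_DR = 1029 cfs.
With Δt = 0.5 h = 1800 s, V = ΣQ_DR · Δt = 1029 × 1800 = 1.85 × 10^6 ft³.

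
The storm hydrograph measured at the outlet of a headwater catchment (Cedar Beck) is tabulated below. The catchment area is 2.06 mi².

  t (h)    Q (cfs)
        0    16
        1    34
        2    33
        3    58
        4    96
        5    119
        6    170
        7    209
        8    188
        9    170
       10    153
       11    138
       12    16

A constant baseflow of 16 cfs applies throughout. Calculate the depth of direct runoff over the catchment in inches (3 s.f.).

d ≈ 0.897 in

Direct runoff: 0.0, 18.0, 17.0, 42.0, 80.0, 103.0, 154.0, 193.0, 172.0, 154.0, 137.0, 122.0, 0.0 cfs; ΣQ_DR = 1192 cfs.
V = ΣQ_DR · Δt = 1192 × 3600 s = 4.291 × 10^6 ft³.
Over A = 2.06 mi², depth = V / A = 0.897 in.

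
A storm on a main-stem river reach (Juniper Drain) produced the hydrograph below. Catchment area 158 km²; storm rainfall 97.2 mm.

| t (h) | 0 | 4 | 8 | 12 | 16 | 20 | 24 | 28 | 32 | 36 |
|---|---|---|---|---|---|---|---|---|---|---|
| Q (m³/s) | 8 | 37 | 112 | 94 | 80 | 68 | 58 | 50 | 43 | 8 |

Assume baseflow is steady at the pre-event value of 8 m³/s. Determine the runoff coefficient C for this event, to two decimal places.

ΣQ_DR = 478.0 m³/s; V = ΣQ_DR·Δt = 6.883 × 10^6 m³.
Runoff depth d = V / A = 43.56 mm.
C = d / P = 43.56 / 97.2 = 0.45.

C ≈ 0.45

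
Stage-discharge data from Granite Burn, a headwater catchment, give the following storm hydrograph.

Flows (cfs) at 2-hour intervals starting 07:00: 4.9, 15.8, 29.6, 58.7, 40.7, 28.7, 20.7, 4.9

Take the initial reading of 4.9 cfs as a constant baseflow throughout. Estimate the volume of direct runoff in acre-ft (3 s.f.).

Direct-runoff ordinates (Q − Q_b): 0.0, 10.9, 24.7, 53.8, 35.8, 23.8, 15.8, 0.0 cfs.
ΣQ_DR = 164.8 cfs.
With Δt = 2 h = 7200 s, V = ΣQ_DR · Δt = 164.8 × 7200 = 1.19 × 10^6 ft³ = 27.2 acre-ft.

V ≈ 27.2 acre-ft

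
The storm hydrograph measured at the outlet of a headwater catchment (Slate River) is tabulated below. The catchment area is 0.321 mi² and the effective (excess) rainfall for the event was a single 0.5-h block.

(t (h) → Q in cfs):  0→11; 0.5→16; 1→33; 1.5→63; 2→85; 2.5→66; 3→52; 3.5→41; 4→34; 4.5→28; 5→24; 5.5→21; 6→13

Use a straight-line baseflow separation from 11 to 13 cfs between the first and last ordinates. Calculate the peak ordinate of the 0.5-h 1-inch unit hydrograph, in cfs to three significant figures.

Direct runoff: 0.00, 4.83, 21.67, 51.50, 73.33, 54.17, 40.00, 28.83, 21.67, 15.50, 11.33, 8.17, 0.00 cfs; ΣQ_DR = 331.0 cfs, peak = 73.33 cfs.
Runoff depth d = ΣQ_DR·Δt / A = 331.0 × 1800 / (0.321 mi²) = 0.7989 in.
The 1-inch UH is the DRH scaled by (1 in)/d, so U_p = 73.33 × 1/0.7989 = 91.8 cfs.

U_p ≈ 91.8 cfs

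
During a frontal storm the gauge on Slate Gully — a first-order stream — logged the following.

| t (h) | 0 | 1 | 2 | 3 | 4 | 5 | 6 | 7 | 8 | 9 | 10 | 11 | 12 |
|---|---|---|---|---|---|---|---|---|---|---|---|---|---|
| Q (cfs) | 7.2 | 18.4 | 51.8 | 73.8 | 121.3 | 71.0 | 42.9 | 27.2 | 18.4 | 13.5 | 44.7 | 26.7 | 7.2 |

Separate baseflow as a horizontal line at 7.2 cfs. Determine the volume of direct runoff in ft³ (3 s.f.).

Direct-runoff ordinates (Q − Q_b): 0.0, 11.2, 44.6, 66.6, 114.1, 63.8, 35.7, 20.0, 11.2, 6.3, 37.5, 19.5, 0.0 cfs.
ΣQ_DR = 430.5 cfs.
With Δt = 1 h = 3600 s, V = ΣQ_DR · Δt = 430.5 × 3600 = 1.55 × 10^6 ft³.

V ≈ 1.55 × 10^6 ft³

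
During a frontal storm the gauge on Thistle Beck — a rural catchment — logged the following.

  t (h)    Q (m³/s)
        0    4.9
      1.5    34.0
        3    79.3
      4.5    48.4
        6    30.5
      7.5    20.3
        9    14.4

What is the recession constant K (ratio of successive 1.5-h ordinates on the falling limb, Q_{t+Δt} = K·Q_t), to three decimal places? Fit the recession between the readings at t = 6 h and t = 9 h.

Using the recession-limb readings at t = 6 h and t = 9 h: Q falls from 30.5 to 14.4 m³/s over 2 intervals.
K = (Q₂/Q₁)^(1/2) = (14.4/30.5)^(1/2) = 0.687.

K ≈ 0.687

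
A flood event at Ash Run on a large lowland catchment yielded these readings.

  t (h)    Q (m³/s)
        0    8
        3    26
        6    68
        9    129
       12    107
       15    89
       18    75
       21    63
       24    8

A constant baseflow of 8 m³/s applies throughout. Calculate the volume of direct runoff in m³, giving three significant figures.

Direct-runoff ordinates (Q − Q_b): 0.0, 18.0, 60.0, 121.0, 99.0, 81.0, 67.0, 55.0, 0.0 m³/s.
ΣQ_DR = 501.0 m³/s.
With Δt = 3 h = 10800 s, V = ΣQ_DR · Δt = 501.0 × 10800 = 5.41 × 10^6 m³.

V ≈ 5.41 × 10^6 m³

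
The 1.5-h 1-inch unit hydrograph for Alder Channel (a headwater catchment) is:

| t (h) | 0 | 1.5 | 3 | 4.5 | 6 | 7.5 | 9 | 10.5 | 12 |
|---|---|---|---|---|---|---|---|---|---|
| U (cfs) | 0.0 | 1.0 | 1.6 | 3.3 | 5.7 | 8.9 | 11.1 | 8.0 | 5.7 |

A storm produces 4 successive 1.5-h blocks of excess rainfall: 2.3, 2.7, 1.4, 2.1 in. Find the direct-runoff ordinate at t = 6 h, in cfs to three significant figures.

Q ≈ 26.4 cfs

By discrete convolution, Q_j = Σ (P_i / 1 in) · U_{j−i}.
At t = 6 h (j=4): Q = (2.3/1)·5.7 + (2.7/1)·3.3 + (1.4/1)·1.6 + (2.1/1)·1.0 = 26.4 cfs.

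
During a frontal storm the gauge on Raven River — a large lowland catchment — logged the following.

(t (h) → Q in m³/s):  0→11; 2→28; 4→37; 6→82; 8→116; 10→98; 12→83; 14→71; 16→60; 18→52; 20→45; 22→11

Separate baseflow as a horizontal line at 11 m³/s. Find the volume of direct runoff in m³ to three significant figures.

V ≈ 4.05 × 10^6 m³

Direct-runoff ordinates (Q − Q_b): 0.0, 17.0, 26.0, 71.0, 105.0, 87.0, 72.0, 60.0, 49.0, 41.0, 34.0, 0.0 m³/s.
ΣQ_DR = 562.0 m³/s.
With Δt = 2 h = 7200 s, V = ΣQ_DR · Δt = 562.0 × 7200 = 4.05 × 10^6 m³.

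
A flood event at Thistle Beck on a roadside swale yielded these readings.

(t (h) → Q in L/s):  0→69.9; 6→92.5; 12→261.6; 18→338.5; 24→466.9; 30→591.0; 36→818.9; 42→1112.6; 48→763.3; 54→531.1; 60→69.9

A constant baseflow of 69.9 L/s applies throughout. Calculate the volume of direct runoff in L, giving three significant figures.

Direct-runoff ordinates (Q − Q_b): 0.0, 22.6, 191.7, 268.6, 397.0, 521.1, 749.0, 1042.7, 693.4, 461.2, 0.0 L/s.
ΣQ_DR = 4347 L/s.
With Δt = 6 h = 21600 s, V = ΣQ_DR · Δt = 4347 × 21600 = 9.39 × 10^7 L.

V ≈ 9.39 × 10^7 L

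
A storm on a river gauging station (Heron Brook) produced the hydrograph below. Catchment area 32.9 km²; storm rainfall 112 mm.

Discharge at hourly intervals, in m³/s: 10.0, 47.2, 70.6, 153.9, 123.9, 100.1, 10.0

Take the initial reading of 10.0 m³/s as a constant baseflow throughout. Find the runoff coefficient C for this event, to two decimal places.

ΣQ_DR = 445.7 m³/s; V = ΣQ_DR·Δt = 1.605 × 10^6 m³.
Runoff depth d = V / A = 48.77 mm.
C = d / P = 48.77 / 112 = 0.44.

C ≈ 0.44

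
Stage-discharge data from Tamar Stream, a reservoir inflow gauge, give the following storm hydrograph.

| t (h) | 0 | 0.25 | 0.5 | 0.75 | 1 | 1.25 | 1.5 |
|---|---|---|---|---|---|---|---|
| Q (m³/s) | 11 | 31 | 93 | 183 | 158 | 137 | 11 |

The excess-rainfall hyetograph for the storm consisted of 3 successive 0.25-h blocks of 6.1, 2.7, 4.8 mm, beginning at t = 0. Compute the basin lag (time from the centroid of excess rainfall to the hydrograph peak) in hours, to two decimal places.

t_L ≈ 0.40 h

Centroid of excess rainfall: t_c = Σ P_i·t̄_i / ΣP_i = 0.3511 h (block centres at 0.125, 0.375, 0.625 h).
Hydrograph peak occurs at t = 0.75 h, so basin lag t_L = 0.75 − 0.3511 = 0.40 h.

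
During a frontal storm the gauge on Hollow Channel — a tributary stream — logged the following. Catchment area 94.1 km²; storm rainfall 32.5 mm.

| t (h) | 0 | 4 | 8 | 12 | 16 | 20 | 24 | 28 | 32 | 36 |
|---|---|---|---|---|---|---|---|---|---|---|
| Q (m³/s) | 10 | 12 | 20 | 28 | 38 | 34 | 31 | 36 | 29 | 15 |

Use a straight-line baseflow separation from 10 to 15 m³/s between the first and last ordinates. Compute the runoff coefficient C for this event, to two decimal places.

C ≈ 0.60

ΣQ_DR = 128.0 m³/s; V = ΣQ_DR·Δt = 1.843 × 10^6 m³.
Runoff depth d = V / A = 19.59 mm.
C = d / P = 19.59 / 32.5 = 0.60.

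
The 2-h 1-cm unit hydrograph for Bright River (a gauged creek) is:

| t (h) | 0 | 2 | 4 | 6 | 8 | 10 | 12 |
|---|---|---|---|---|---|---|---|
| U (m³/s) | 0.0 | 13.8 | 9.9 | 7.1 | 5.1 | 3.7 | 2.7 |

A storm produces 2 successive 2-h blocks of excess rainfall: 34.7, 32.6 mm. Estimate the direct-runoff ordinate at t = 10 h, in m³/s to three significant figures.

By discrete convolution, Q_j = Σ (P_i / 10 mm) · U_{j−i}.
At t = 10 h (j=5): Q = (34.7/10)·3.7 + (32.6/10)·5.1 = 29.5 m³/s.

Q ≈ 29.5 m³/s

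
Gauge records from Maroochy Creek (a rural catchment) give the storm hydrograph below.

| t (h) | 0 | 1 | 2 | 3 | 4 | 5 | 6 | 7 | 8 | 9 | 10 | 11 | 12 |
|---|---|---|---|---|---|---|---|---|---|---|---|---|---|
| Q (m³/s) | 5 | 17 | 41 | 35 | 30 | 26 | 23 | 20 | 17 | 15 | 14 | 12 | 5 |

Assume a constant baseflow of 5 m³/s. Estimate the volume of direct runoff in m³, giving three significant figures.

Direct-runoff ordinates (Q − Q_b): 0.0, 12.0, 36.0, 30.0, 25.0, 21.0, 18.0, 15.0, 12.0, 10.0, 9.0, 7.0, 0.0 m³/s.
ΣQ_DR = 195.0 m³/s.
With Δt = 1 h = 3600 s, V = ΣQ_DR · Δt = 195.0 × 3600 = 7.02 × 10^5 m³.

V ≈ 7.02 × 10^5 m³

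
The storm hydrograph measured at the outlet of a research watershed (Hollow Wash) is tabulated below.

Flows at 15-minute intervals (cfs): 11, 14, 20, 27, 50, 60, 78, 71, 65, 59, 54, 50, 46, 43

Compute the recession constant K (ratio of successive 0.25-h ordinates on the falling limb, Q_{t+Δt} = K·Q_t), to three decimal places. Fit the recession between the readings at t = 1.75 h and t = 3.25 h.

Using the recession-limb readings at t = 1.75 h and t = 3.25 h: Q falls from 71 to 43 cfs over 6 intervals.
K = (Q₂/Q₁)^(1/6) = (43/71)^(1/6) = 0.920.

K ≈ 0.920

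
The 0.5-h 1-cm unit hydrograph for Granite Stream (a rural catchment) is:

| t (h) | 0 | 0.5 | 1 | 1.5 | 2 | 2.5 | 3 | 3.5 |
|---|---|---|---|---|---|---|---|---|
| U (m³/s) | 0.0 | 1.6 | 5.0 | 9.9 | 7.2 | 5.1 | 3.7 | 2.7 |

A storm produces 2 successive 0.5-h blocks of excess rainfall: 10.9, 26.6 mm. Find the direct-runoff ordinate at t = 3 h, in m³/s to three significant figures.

By discrete convolution, Q_j = Σ (P_i / 10 mm) · U_{j−i}.
At t = 3 h (j=6): Q = (10.9/10)·3.7 + (26.6/10)·5.1 = 17.6 m³/s.

Q ≈ 17.6 m³/s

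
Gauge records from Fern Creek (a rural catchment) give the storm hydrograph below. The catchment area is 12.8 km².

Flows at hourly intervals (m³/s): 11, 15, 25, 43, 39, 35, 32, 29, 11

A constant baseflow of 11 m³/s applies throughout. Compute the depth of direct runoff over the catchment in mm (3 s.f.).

Direct runoff: 0.0, 4.0, 14.0, 32.0, 28.0, 24.0, 21.0, 18.0, 0.0 m³/s; ΣQ_DR = 141.0 m³/s.
V = ΣQ_DR · Δt = 141.0 × 3600 s = 5.076 × 10^5 m³.
Over A = 12.8 km², depth = V / A = 39.7 mm.

d ≈ 39.7 mm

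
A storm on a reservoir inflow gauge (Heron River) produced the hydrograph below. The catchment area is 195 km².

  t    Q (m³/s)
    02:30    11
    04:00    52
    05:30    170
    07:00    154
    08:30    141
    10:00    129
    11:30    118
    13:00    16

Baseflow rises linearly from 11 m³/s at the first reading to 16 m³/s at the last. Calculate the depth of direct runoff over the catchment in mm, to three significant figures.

d ≈ 18.9 mm

Direct runoff: 0.00, 40.29, 157.57, 140.86, 127.14, 114.43, 102.71, 0.00 m³/s; ΣQ_DR = 683.0 m³/s.
V = ΣQ_DR · Δt = 683.0 × 5400 s = 3.688 × 10^6 m³.
Over A = 195 km², depth = V / A = 18.9 mm.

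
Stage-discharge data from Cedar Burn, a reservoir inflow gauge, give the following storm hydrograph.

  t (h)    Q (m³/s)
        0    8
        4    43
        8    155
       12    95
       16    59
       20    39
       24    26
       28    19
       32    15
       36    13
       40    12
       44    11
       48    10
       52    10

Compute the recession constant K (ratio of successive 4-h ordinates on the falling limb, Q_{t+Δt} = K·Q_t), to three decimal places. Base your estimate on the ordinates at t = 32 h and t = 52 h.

Using the recession-limb readings at t = 32 h and t = 52 h: Q falls from 15 to 10 m³/s over 5 intervals.
K = (Q₂/Q₁)^(1/5) = (10/15)^(1/5) = 0.922.

K ≈ 0.922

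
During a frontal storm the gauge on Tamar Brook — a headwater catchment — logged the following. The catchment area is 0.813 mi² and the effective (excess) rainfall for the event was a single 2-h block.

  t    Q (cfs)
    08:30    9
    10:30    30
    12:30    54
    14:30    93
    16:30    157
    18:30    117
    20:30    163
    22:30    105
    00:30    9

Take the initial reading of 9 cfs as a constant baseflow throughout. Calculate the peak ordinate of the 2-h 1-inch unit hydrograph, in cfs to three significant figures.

Direct runoff: 0.0, 21.0, 45.0, 84.0, 148.0, 108.0, 154.0, 96.0, 0.0 cfs; ΣQ_DR = 656.0 cfs, peak = 154.0 cfs.
Runoff depth d = ΣQ_DR·Δt / A = 656.0 × 7200 / (0.813 mi²) = 2.501 in.
The 1-inch UH is the DRH scaled by (1 in)/d, so U_p = 154.0 × 1/2.501 = 61.6 cfs.

U_p ≈ 61.6 cfs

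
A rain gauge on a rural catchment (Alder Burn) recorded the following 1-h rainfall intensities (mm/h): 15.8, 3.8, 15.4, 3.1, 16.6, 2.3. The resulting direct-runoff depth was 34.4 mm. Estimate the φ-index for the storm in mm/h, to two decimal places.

Only the 3 blocks with intensity above φ contribute runoff: 15.8, 15.4, 16.6 mm/h.
Σ(I−φ)·Δt = d  ⇒  (15.8+15.4+16.6 − 3φ)·1 = 34.4
φ = (47.80 − 34.4/1) / 3 = 4.47 mm/h.

φ ≈ 4.47 mm/h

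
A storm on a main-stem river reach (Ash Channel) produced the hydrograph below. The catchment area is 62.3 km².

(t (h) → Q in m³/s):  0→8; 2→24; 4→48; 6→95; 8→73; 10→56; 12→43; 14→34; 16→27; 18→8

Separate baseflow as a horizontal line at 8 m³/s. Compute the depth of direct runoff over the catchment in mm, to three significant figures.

d ≈ 38.8 mm

Direct runoff: 0.0, 16.0, 40.0, 87.0, 65.0, 48.0, 35.0, 26.0, 19.0, 0.0 m³/s; ΣQ_DR = 336.0 m³/s.
V = ΣQ_DR · Δt = 336.0 × 7200 s = 2.419 × 10^6 m³.
Over A = 62.3 km², depth = V / A = 38.8 mm.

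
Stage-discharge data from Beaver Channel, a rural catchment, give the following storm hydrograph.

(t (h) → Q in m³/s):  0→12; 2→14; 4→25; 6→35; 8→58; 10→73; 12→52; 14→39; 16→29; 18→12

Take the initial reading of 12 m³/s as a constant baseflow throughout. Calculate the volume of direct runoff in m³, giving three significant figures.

Direct-runoff ordinates (Q − Q_b): 0.0, 2.0, 13.0, 23.0, 46.0, 61.0, 40.0, 27.0, 17.0, 0.0 m³/s.
ΣQ_DR = 229.0 m³/s.
With Δt = 2 h = 7200 s, V = ΣQ_DR · Δt = 229.0 × 7200 = 1.65 × 10^6 m³.

V ≈ 1.65 × 10^6 m³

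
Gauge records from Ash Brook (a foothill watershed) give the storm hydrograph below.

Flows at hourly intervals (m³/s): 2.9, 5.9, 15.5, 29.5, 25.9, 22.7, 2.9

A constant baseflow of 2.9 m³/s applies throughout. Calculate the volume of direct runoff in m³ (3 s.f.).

Direct-runoff ordinates (Q − Q_b): 0.0, 3.0, 12.6, 26.6, 23.0, 19.8, 0.0 m³/s.
ΣQ_DR = 85.00 m³/s.
With Δt = 1 h = 3600 s, V = ΣQ_DR · Δt = 85.00 × 3600 = 3.06 × 10^5 m³.

V ≈ 3.06 × 10^5 m³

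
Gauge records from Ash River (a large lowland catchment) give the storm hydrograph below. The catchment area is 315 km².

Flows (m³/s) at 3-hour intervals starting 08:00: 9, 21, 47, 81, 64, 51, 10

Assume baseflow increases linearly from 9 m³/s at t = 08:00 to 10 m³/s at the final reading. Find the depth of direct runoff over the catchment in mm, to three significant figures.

d ≈ 7.42 mm

Direct runoff: 0.00, 11.83, 37.67, 71.50, 54.33, 41.17, 0.00 m³/s; ΣQ_DR = 216.5 m³/s.
V = ΣQ_DR · Δt = 216.5 × 10800 s = 2.338 × 10^6 m³.
Over A = 315 km², depth = V / A = 7.42 mm.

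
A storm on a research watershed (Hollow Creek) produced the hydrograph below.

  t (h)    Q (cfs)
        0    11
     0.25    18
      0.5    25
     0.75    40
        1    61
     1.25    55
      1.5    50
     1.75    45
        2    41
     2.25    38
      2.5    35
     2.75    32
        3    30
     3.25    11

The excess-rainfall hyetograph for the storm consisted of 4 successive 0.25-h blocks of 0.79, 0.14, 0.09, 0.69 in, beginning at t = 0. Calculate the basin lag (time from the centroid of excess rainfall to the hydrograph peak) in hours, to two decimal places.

t_L ≈ 0.53 h

Centroid of excess rainfall: t_c = Σ P_i·t̄_i / ΣP_i = 0.4744 h (block centres at 0.125, 0.375, 0.625, 0.875 h).
Hydrograph peak occurs at t = 1 h, so basin lag t_L = 1 − 0.4744 = 0.53 h.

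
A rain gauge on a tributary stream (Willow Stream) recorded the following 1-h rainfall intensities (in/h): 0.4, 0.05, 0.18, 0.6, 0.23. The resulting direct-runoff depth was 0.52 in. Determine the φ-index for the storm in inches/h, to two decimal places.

φ ≈ 0.24 in/h

Only the 2 blocks with intensity above φ contribute runoff: 0.4, 0.6 in/h.
Σ(I−φ)·Δt = d  ⇒  (0.4+0.6 − 2φ)·1 = 0.52
φ = (1.000 − 0.52/1) / 2 = 0.24 in/h.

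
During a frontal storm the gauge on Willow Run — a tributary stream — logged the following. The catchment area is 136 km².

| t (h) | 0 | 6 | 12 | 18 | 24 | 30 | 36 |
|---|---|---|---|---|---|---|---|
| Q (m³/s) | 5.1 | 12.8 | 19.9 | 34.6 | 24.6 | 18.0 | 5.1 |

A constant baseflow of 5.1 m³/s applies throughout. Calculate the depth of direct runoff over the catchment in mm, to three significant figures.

Direct runoff: 0.0, 7.7, 14.8, 29.5, 19.5, 12.9, 0.0 m³/s; ΣQ_DR = 84.40 m³/s.
V = ΣQ_DR · Δt = 84.40 × 21600 s = 1.823 × 10^6 m³.
Over A = 136 km², depth = V / A = 13.4 mm.

d ≈ 13.4 mm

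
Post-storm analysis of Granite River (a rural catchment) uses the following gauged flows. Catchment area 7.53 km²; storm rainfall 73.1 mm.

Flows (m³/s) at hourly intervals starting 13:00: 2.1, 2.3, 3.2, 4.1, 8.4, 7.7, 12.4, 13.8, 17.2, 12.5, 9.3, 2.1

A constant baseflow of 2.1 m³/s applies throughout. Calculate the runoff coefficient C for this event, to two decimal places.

ΣQ_DR = 69.90 m³/s; V = ΣQ_DR·Δt = 2.516 × 10^5 m³.
Runoff depth d = V / A = 33.42 mm.
C = d / P = 33.42 / 73.1 = 0.46.

C ≈ 0.46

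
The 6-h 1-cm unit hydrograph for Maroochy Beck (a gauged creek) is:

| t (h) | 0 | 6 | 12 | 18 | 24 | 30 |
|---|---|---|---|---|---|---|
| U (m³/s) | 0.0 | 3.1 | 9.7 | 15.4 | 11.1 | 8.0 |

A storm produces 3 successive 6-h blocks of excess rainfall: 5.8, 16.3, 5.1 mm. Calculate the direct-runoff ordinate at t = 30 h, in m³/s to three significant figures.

Q ≈ 30.6 m³/s

By discrete convolution, Q_j = Σ (P_i / 10 mm) · U_{j−i}.
At t = 30 h (j=5): Q = (5.8/10)·8.0 + (16.3/10)·11.1 + (5.1/10)·15.4 = 30.6 m³/s.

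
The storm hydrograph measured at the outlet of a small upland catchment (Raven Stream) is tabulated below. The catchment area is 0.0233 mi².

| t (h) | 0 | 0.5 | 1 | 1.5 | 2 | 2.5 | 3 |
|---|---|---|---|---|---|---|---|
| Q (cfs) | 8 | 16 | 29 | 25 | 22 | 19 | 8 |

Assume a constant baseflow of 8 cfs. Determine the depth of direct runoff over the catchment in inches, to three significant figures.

Direct runoff: 0.0, 8.0, 21.0, 17.0, 14.0, 11.0, 0.0 cfs; ΣQ_DR = 71.00 cfs.
V = ΣQ_DR · Δt = 71.00 × 1800 s = 1.278 × 10^5 ft³.
Over A = 0.0233 mi², depth = V / A = 2.36 in.

d ≈ 2.36 in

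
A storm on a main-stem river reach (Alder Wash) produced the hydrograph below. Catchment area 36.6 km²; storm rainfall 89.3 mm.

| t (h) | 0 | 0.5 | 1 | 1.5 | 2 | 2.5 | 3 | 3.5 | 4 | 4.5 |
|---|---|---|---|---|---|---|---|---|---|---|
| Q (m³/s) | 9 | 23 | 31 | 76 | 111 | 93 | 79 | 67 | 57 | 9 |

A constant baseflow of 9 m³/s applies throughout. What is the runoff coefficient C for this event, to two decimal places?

C ≈ 0.26

ΣQ_DR = 465.0 m³/s; V = ΣQ_DR·Δt = 8.370 × 10^5 m³.
Runoff depth d = V / A = 22.87 mm.
C = d / P = 22.87 / 89.3 = 0.26.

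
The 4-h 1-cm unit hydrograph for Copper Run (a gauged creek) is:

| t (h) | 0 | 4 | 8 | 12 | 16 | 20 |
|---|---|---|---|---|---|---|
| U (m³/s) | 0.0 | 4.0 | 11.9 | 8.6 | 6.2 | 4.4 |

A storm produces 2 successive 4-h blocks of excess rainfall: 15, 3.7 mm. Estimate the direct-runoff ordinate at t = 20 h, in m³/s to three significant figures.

Q ≈ 8.89 m³/s

By discrete convolution, Q_j = Σ (P_i / 10 mm) · U_{j−i}.
At t = 20 h (j=5): Q = (15/10)·4.4 + (3.7/10)·6.2 = 8.89 m³/s.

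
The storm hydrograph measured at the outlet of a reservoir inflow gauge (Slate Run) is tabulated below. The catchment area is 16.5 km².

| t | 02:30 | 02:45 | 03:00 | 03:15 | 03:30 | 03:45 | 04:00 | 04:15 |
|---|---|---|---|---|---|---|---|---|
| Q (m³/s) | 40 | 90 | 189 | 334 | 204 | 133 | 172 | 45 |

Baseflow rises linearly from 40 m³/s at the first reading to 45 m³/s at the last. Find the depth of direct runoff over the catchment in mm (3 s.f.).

d ≈ 47.3 mm

Direct runoff: 0.00, 49.29, 147.57, 291.86, 161.14, 89.43, 127.71, 0.00 m³/s; ΣQ_DR = 867.0 m³/s.
V = ΣQ_DR · Δt = 867.0 × 900 s = 7.803 × 10^5 m³.
Over A = 16.5 km², depth = V / A = 47.3 mm.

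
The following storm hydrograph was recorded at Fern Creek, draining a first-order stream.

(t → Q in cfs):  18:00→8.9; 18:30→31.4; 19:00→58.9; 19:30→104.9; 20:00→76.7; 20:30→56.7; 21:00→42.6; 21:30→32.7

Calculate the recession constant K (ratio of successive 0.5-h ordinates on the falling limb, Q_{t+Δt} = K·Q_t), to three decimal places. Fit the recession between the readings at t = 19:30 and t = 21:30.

K ≈ 0.747

Using the recession-limb readings at t = 19:30 and t = 21:30: Q falls from 104.9 to 32.7 cfs over 4 intervals.
K = (Q₂/Q₁)^(1/4) = (32.7/104.9)^(1/4) = 0.747.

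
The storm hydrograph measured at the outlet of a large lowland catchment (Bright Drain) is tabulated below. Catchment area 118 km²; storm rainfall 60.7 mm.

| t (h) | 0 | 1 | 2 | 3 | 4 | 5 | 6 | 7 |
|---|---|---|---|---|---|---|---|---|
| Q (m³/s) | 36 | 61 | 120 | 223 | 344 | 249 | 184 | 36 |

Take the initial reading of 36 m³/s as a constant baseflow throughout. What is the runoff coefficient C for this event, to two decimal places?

ΣQ_DR = 965.0 m³/s; V = ΣQ_DR·Δt = 3.474 × 10^6 m³.
Runoff depth d = V / A = 29.44 mm.
C = d / P = 29.44 / 60.7 = 0.49.

C ≈ 0.49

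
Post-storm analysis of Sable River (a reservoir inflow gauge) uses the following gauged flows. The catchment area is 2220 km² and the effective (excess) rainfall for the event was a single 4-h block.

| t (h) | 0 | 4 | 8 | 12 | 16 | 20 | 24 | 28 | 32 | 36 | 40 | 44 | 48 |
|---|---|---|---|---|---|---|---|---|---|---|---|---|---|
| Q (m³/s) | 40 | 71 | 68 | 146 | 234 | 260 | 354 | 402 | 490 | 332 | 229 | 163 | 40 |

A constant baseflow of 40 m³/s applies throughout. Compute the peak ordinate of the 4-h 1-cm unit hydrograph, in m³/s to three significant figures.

U_p ≈ 300 m³/s

Direct runoff: 0.0, 31.0, 28.0, 106.0, 194.0, 220.0, 314.0, 362.0, 450.0, 292.0, 189.0, 123.0, 0.0 m³/s; ΣQ_DR = 2309 m³/s, peak = 450.0 m³/s.
Runoff depth d = ΣQ_DR·Δt / A = 2309 × 14400 / (2220 km²) = 14.98 mm.
The 1-cm UH is the DRH scaled by (10 mm)/d, so U_p = 450.0 × 10/14.98 = 300 m³/s.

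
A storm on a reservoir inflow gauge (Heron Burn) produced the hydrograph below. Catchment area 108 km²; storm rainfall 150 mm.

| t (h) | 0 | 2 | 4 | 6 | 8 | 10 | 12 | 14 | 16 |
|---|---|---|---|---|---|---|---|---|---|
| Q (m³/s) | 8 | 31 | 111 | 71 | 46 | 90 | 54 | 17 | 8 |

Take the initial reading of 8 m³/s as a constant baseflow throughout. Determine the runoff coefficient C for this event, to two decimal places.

C ≈ 0.16

ΣQ_DR = 364.0 m³/s; V = ΣQ_DR·Δt = 2.621 × 10^6 m³.
Runoff depth d = V / A = 24.27 mm.
C = d / P = 24.27 / 150 = 0.16.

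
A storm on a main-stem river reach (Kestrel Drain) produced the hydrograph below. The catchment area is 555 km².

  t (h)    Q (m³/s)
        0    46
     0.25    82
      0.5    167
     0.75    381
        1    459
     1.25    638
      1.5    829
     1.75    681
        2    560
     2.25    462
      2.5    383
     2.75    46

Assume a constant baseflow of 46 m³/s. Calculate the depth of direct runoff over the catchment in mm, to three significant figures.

d ≈ 6.78 mm

Direct runoff: 0.0, 36.0, 121.0, 335.0, 413.0, 592.0, 783.0, 635.0, 514.0, 416.0, 337.0, 0.0 m³/s; ΣQ_DR = 4182 m³/s.
V = ΣQ_DR · Δt = 4182 × 900 s = 3.764 × 10^6 m³.
Over A = 555 km², depth = V / A = 6.78 mm.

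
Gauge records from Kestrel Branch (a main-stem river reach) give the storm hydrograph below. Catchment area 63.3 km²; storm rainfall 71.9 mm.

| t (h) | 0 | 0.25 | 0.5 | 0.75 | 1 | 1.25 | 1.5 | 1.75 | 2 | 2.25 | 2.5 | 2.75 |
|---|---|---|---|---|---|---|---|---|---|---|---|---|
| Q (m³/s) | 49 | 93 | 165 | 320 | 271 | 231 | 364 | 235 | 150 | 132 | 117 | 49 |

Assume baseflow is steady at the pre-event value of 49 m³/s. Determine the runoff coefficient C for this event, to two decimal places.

C ≈ 0.31

ΣQ_DR = 1588 m³/s; V = ΣQ_DR·Δt = 1.429 × 10^6 m³.
Runoff depth d = V / A = 22.58 mm.
C = d / P = 22.58 / 71.9 = 0.31.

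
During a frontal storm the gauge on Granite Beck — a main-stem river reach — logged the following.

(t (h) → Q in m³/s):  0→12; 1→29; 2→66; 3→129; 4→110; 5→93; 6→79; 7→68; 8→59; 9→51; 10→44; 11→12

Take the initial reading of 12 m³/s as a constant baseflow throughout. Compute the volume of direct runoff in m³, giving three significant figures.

V ≈ 2.19 × 10^6 m³

Direct-runoff ordinates (Q − Q_b): 0.0, 17.0, 54.0, 117.0, 98.0, 81.0, 67.0, 56.0, 47.0, 39.0, 32.0, 0.0 m³/s.
ΣQ_DR = 608.0 m³/s.
With Δt = 1 h = 3600 s, V = ΣQ_DR · Δt = 608.0 × 3600 = 2.19 × 10^6 m³.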